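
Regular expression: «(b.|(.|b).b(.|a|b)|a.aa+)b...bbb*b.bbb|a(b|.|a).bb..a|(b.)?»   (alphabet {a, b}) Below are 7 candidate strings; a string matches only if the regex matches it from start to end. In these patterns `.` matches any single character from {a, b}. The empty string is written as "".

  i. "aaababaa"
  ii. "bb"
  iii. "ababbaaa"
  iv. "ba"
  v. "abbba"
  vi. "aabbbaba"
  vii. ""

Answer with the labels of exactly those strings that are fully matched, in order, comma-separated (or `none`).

i. "aaababaa" → no match
ii. "bb" → match
iii. "ababbaaa" → match
iv. "ba" → match
v. "abbba" → no match
vi. "aabbbaba" → match
vii. "" → match

ii, iii, iv, vi, vii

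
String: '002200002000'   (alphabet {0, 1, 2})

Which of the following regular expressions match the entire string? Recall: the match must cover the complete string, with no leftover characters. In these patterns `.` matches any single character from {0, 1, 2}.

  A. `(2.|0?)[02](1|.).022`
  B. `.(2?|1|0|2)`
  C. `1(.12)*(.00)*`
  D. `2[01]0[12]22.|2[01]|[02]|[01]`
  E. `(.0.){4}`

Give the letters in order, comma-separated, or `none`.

A → no match — must end with '022'
B → no match
C → no match — must start with '1'
D → no match
E → match

E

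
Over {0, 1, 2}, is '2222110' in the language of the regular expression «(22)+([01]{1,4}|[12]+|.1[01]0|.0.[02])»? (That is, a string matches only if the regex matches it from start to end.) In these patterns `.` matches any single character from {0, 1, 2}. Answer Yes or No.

Yes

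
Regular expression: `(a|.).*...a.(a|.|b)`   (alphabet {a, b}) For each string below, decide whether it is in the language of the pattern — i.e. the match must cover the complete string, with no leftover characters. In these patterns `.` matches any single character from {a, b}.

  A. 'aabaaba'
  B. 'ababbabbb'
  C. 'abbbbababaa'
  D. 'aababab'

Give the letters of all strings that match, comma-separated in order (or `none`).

A

A → match
B → no match
C → no match
D → no match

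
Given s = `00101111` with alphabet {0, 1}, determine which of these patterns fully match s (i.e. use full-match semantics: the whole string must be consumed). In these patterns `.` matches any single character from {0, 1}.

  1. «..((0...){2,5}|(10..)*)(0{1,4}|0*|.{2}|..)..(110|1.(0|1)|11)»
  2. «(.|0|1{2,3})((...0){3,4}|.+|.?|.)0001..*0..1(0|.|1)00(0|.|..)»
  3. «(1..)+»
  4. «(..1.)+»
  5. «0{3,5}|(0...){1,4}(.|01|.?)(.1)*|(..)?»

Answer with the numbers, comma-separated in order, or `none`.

1 → match
2 → no match
3 → no match — must start with `1`
4 → match
5 → match

1, 4, 5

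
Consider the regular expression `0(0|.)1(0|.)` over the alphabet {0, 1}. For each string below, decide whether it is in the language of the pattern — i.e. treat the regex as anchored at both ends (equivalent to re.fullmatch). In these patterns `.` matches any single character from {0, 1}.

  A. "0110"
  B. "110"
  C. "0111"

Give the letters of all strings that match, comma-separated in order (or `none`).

A, C

A. "0110" → match
B. "110" → no match — must start with "0"
C. "0111" → match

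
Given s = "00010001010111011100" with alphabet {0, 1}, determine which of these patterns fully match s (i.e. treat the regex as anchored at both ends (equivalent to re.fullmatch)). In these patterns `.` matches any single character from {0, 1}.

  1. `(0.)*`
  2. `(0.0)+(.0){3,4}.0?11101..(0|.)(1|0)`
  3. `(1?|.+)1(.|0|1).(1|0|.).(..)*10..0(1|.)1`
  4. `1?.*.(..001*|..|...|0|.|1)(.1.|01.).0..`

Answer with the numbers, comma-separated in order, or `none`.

2

1 → no match
2 → match
3 → no match — must end with "1"
4 → no match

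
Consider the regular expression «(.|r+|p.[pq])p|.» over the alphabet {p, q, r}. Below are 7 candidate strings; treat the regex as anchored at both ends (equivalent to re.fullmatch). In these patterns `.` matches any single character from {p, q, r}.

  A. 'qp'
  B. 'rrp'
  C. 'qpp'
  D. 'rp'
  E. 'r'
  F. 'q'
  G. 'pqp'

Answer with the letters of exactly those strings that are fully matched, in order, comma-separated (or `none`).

A, B, D, E, F

A → match
B → match
C → no match
D → match
E → match
F → match
G → no match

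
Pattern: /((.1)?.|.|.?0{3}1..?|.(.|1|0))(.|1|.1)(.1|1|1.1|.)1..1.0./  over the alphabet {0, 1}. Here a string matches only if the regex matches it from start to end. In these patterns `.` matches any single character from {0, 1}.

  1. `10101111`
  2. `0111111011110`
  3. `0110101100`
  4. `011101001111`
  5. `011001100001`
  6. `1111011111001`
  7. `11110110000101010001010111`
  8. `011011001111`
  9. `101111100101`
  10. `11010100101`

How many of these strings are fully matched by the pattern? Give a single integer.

1

1. `10101111` → no match
2 → no match
3. `0110101100` → no match
4. `011101001111` → no match
5. `011001100001` → no match
6 → match
7 → no match
8. `011011001111` → no match
9. `101111100101` → no match
10. `11010100101` → no match
Total matched: 1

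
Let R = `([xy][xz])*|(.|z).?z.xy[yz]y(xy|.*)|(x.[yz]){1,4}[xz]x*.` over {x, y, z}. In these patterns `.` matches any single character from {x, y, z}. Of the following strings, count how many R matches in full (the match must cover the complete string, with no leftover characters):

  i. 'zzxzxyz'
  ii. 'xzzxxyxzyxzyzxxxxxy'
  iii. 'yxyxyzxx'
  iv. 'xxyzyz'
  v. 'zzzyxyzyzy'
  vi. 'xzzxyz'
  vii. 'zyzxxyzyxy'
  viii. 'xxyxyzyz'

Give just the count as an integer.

6

i → no match
ii → match
iii → match
iv → match
v → match
vi → no match
vii → match
viii → match
Total matched: 6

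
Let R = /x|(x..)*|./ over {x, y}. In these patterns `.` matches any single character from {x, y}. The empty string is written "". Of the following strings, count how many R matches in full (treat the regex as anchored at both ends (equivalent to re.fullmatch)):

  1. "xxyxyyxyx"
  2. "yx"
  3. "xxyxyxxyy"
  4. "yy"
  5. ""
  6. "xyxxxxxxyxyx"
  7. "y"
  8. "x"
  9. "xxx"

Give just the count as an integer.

7

1. "xxyxyyxyx" → match
2. "yx" → no match
3. "xxyxyxxyy" → match
4. "yy" → no match
5. "" → match
6. "xyxxxxxxyxyx" → match
7. "y" → match
8. "x" → match
9. "xxx" → match
Total matched: 7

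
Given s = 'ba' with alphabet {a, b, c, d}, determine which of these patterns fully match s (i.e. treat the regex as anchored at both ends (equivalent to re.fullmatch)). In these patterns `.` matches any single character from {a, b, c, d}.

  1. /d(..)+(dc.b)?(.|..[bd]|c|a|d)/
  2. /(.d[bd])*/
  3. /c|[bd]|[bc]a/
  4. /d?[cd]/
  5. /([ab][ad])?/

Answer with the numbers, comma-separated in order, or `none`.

1 → no match — must start with 'd'
2 → no match
3 → match
4 → no match
5 → match

3, 5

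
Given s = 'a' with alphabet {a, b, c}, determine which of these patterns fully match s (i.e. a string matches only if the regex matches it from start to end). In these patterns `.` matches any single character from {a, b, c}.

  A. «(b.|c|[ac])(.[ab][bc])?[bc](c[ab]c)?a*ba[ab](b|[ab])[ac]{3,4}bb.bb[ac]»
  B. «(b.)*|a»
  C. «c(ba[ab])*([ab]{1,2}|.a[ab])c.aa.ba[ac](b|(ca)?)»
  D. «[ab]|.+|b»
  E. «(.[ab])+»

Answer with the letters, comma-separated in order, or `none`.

B, D

A → no match
B → match
C → no match — must start with 'c'
D → match
E → no match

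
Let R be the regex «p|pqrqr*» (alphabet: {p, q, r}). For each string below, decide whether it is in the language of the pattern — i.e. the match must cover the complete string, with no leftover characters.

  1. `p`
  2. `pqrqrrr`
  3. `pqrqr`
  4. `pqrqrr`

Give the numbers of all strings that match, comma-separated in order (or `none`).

1, 2, 3, 4

1 → match
2 → match
3 → match
4 → match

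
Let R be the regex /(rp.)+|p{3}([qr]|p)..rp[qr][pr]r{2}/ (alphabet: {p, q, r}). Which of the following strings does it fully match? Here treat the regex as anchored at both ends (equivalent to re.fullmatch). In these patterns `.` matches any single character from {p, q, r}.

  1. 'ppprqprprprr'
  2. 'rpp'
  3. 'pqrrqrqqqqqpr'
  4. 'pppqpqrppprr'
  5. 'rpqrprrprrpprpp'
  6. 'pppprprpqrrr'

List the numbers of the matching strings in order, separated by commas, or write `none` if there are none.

1, 2, 5, 6

1 → match
2 → match
3 → no match
4 → no match
5 → match
6 → match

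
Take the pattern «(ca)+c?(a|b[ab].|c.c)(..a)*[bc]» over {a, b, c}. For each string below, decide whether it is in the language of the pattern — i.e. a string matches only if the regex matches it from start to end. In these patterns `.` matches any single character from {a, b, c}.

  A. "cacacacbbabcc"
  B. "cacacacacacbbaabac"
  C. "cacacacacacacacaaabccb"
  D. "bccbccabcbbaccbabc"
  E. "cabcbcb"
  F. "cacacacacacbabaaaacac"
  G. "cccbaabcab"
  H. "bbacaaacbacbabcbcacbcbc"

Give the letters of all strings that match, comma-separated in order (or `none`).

A → no match
B → match
C → no match
D → no match — must start with "ca"
E → no match
F → match
G → no match — must start with "ca"
H → no match — must start with "ca"

B, F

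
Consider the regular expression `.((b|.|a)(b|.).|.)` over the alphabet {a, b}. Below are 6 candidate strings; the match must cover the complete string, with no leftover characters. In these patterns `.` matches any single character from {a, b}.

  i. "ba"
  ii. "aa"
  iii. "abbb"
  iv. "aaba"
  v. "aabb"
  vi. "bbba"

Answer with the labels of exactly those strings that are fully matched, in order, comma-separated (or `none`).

i → match
ii → match
iii → match
iv → match
v → match
vi → match

i, ii, iii, iv, v, vi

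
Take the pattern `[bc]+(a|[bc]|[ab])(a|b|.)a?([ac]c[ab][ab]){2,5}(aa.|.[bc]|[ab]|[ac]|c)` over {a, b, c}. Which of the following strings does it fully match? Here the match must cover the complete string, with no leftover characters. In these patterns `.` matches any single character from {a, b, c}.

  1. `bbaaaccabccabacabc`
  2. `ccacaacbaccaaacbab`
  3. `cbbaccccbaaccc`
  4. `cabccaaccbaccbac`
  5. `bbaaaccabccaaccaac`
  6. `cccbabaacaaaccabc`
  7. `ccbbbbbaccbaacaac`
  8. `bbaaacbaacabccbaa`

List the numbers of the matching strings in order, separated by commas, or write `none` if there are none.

1 → match
2 → match
3 → no match
4 → match
5 → match
6 → no match
7 → match
8 → match

1, 2, 4, 5, 7, 8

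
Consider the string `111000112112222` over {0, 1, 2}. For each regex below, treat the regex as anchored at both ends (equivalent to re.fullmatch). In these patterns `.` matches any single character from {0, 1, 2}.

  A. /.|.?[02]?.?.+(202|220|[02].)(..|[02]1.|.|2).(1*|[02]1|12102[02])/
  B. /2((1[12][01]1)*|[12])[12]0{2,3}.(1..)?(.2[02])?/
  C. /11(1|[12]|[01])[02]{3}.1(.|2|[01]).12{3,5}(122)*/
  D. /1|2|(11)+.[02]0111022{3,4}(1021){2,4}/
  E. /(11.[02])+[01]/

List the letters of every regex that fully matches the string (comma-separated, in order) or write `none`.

A, C

A → match
B → no match — must start with `2`
C → match
D → no match
E → no match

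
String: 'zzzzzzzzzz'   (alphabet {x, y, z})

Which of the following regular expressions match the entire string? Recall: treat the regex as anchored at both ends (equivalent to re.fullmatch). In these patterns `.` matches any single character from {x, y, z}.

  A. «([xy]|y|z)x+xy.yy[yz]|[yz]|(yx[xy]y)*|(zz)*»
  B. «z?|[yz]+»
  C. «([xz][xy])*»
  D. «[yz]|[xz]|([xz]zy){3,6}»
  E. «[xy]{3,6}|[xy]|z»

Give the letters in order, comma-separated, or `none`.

A, B

A → match
B → match
C → no match
D → no match
E → no match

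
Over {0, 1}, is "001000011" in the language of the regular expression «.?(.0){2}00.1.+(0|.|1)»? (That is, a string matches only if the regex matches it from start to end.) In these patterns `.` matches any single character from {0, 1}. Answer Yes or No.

No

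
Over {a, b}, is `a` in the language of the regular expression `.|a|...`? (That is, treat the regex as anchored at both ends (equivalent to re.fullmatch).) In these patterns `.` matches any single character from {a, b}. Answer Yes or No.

Yes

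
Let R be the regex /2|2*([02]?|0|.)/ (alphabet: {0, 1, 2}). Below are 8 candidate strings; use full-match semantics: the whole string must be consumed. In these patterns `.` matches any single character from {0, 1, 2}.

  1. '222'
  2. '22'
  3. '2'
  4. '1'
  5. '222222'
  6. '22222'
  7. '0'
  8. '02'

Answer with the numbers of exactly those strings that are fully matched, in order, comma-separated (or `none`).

1 → match
2 → match
3 → match
4 → match
5 → match
6 → match
7 → match
8 → no match

1, 2, 3, 4, 5, 6, 7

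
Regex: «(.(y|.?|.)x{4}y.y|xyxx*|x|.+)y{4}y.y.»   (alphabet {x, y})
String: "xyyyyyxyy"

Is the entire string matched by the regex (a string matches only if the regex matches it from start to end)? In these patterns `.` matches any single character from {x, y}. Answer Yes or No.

Yes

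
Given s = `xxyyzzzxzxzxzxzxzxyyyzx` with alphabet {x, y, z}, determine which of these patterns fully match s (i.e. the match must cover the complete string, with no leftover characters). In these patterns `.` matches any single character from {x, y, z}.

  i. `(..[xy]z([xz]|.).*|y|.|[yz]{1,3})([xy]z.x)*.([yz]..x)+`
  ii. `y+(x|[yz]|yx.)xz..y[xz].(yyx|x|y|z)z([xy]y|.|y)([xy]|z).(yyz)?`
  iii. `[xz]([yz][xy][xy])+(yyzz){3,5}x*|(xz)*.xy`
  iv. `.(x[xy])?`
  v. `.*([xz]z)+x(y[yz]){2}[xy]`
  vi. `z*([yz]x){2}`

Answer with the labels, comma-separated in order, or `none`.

v

i → no match
ii → no match — must start with `y`
iii → no match
iv → no match
v → match
vi → no match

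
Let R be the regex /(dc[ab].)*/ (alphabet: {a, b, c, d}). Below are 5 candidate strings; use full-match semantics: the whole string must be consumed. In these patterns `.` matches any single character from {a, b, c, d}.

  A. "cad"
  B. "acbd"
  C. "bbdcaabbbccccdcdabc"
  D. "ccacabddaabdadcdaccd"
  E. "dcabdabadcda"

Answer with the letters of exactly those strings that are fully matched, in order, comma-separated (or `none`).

none

A → no match
B → no match
C → no match
D → no match
E → no match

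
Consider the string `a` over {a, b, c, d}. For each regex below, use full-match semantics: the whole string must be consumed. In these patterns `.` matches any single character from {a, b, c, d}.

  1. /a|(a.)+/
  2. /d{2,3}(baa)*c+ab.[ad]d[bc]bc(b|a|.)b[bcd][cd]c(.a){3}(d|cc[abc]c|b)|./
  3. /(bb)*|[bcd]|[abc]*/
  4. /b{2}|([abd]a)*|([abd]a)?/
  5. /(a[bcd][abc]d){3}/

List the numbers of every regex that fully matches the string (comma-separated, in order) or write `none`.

1, 2, 3

1 → match
2 → match
3 → match
4 → no match
5 → no match — must end with `d`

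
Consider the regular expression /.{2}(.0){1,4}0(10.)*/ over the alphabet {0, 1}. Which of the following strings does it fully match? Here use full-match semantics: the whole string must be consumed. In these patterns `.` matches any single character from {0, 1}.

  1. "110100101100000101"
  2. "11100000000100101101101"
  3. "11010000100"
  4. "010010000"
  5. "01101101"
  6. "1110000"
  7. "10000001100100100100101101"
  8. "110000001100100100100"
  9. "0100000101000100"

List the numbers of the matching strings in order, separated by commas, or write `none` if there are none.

2, 4, 6

1 → no match
2 → match
3. "11010000100" → no match
4. "010010000" → match
5. "01101101" → no match
6. "1110000" → match
7 → no match
8 → no match
9 → no match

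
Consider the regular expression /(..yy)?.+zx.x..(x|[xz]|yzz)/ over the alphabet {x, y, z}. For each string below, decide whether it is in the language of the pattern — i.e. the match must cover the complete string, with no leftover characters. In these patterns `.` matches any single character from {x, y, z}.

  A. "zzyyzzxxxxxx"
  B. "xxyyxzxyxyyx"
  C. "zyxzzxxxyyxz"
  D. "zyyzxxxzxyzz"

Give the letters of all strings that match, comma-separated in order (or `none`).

A, B, D

A. "zzyyzzxxxxxx" → match
B. "xxyyxzxyxyyx" → match
C. "zyxzzxxxyyxz" → no match
D. "zyyzxxxzxyzz" → match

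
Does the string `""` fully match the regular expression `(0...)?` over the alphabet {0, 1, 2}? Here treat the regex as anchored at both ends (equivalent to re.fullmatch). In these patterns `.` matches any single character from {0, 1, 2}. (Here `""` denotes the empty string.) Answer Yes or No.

Yes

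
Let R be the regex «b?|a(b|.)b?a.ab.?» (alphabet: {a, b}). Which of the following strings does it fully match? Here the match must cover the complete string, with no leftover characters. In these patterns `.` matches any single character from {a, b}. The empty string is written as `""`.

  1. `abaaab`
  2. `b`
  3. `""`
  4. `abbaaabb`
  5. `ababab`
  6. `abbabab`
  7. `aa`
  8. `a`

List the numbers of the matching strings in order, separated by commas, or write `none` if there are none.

1 → match
2 → match
3 → match
4 → match
5 → match
6 → match
7 → no match
8 → no match

1, 2, 3, 4, 5, 6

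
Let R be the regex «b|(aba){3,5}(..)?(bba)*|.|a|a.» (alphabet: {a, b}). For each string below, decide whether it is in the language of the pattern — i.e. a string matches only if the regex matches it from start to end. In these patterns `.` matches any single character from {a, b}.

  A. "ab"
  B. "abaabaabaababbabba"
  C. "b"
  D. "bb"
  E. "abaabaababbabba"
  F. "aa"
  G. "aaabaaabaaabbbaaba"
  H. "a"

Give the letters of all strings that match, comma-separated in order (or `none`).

A, B, C, E, F, H

A. "ab" → match
B → match
C. "b" → match
D. "bb" → no match
E → match
F. "aa" → match
G → no match
H. "a" → match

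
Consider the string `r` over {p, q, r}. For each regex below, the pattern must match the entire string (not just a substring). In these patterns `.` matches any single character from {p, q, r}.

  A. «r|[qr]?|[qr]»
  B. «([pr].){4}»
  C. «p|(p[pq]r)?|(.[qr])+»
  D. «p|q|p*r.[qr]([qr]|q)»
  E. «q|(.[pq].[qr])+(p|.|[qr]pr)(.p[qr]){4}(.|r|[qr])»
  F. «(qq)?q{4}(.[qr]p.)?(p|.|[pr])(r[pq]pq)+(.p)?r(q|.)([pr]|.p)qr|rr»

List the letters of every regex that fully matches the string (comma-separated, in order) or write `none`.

A → match
B → no match
C → no match
D → no match
E → no match
F → no match

A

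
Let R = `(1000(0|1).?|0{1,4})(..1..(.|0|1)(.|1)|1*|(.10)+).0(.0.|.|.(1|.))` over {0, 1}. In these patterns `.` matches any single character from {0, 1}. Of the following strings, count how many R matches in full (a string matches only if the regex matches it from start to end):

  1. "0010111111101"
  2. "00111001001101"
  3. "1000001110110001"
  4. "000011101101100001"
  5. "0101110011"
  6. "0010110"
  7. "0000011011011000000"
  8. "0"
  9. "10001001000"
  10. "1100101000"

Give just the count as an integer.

1 → no match
2 → no match
3 → match
4 → no match
5 → no match
6 → no match
7 → no match
8 → no match
9 → no match
10 → no match
Total matched: 1

1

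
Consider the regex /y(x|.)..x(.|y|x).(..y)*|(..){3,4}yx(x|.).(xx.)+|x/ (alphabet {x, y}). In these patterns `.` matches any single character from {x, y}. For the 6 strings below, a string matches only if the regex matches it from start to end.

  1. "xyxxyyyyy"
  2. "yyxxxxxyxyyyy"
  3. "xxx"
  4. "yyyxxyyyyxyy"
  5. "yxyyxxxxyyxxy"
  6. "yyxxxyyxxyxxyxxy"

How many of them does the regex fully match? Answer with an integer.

3

1. "xyxxyyyyy" → no match
2 → match
3. "xxx" → no match
4. "yyyxxyyyyxyy" → no match
5 → match
6 → match
Total matched: 3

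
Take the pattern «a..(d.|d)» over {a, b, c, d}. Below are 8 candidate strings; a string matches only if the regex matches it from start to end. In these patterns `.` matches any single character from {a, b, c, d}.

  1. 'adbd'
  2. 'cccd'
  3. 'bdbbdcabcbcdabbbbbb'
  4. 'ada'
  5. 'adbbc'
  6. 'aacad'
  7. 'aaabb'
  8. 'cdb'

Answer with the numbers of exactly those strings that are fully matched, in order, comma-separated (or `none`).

1

1. 'adbd' → match
2. 'cccd' → no match — must start with 'a'
3 → no match — must start with 'a'
4. 'ada' → no match
5. 'adbbc' → no match
6. 'aacad' → no match
7. 'aaabb' → no match
8. 'cdb' → no match — must start with 'a'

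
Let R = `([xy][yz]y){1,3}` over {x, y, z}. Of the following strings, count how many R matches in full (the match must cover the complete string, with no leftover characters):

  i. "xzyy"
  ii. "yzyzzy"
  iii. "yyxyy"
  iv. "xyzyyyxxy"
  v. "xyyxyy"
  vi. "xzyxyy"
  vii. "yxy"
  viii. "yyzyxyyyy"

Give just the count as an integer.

2

i → no match
ii → no match
iii → no match
iv → no match
v → match
vi → match
vii → no match
viii → no match
Total matched: 2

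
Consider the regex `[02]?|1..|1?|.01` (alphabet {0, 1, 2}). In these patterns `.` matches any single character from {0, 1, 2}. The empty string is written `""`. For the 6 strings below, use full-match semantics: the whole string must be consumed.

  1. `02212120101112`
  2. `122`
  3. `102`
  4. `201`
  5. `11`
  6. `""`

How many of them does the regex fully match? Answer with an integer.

4

1 → no match
2 → match
3 → match
4 → match
5 → no match
6 → match
Total matched: 4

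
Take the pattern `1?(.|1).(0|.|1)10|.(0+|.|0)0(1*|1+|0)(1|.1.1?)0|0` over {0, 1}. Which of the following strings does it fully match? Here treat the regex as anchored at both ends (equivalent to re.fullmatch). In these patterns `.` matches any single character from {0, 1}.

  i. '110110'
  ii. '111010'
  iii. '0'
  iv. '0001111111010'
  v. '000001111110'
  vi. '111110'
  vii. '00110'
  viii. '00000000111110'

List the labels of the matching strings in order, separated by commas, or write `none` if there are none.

i. '110110' → match
ii. '111010' → match
iii. '0' → match
iv → match
v. '000001111110' → match
vi. '111110' → match
vii. '00110' → match
viii → match

i, ii, iii, iv, v, vi, vii, viii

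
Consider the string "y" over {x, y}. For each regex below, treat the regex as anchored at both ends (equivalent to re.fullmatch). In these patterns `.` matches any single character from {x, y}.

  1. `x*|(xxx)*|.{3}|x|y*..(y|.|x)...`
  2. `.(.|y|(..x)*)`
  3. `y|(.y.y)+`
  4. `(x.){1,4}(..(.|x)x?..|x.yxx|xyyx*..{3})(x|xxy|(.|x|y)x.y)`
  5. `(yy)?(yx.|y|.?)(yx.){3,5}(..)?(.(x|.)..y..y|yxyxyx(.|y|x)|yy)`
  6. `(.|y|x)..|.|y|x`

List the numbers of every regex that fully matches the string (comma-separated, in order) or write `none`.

1 → no match
2 → match
3 → match
4 → no match — must start with "x"
5 → no match
6 → match

2, 3, 6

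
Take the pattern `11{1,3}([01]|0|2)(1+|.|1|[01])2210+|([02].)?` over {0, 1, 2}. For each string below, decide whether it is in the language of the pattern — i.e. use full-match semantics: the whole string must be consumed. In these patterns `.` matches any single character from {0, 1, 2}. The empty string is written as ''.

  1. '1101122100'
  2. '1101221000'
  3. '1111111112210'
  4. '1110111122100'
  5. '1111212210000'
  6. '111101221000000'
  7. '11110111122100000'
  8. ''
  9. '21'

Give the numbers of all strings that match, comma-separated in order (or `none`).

1. '1101122100' → match
2. '1101221000' → match
3 → match
4 → match
5 → match
6 → match
7 → match
8. '' → match
9. '21' → match

1, 2, 3, 4, 5, 6, 7, 8, 9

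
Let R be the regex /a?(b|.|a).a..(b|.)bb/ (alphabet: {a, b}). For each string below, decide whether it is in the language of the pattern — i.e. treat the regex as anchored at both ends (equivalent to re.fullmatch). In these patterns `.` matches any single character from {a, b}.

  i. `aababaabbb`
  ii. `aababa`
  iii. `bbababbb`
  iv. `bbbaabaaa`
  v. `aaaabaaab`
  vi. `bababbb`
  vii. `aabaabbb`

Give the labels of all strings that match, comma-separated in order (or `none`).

iii

i → no match
ii → no match — must end with `bb`
iii → match
iv → no match — must end with `bb`
v → no match — must end with `bb`
vi → no match
vii → no match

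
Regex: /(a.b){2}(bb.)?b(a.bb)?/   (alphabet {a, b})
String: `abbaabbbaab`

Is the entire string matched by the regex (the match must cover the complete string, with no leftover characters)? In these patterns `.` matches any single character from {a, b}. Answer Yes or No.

No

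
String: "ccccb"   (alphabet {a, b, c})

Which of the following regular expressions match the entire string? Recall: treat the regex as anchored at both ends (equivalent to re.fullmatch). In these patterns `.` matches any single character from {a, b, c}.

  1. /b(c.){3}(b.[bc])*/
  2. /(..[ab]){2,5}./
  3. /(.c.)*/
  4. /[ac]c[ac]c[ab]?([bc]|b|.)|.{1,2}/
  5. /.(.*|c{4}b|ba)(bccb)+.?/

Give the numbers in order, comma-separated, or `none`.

4

1 → no match — must start with "bc"
2 → no match
3 → no match
4 → match
5 → no match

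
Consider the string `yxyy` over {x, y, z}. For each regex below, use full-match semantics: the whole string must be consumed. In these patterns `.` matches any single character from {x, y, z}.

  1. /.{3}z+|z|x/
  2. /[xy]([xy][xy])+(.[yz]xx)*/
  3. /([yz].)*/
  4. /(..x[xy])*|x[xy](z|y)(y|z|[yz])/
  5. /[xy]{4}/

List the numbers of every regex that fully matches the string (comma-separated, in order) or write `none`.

1 → no match
2 → no match
3 → match
4 → no match
5 → match

3, 5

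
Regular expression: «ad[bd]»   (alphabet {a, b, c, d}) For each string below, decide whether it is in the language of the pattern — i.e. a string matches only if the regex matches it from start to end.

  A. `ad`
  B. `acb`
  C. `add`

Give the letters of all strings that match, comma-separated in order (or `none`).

C

A. `ad` → no match
B. `acb` → no match — must start with `ad`
C. `add` → match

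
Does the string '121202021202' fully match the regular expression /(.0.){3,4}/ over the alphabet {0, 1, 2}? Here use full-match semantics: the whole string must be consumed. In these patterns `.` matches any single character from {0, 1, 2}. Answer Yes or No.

No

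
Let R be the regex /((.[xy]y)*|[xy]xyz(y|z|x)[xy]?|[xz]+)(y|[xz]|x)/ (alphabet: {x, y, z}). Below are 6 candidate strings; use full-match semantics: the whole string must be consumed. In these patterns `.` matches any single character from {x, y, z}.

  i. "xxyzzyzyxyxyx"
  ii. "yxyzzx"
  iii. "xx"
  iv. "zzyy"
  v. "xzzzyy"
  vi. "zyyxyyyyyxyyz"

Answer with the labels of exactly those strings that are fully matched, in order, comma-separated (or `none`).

ii, iii, vi

i → no match
ii → match
iii → match
iv → no match
v → no match
vi → match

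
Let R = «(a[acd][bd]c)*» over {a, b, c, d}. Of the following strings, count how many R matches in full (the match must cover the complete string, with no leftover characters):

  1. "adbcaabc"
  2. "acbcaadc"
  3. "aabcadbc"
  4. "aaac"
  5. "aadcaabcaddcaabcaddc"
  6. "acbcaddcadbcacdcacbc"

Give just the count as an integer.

1. "adbcaabc" → match
2. "acbcaadc" → match
3. "aabcadbc" → match
4. "aaac" → no match
5 → match
6 → match
Total matched: 5

5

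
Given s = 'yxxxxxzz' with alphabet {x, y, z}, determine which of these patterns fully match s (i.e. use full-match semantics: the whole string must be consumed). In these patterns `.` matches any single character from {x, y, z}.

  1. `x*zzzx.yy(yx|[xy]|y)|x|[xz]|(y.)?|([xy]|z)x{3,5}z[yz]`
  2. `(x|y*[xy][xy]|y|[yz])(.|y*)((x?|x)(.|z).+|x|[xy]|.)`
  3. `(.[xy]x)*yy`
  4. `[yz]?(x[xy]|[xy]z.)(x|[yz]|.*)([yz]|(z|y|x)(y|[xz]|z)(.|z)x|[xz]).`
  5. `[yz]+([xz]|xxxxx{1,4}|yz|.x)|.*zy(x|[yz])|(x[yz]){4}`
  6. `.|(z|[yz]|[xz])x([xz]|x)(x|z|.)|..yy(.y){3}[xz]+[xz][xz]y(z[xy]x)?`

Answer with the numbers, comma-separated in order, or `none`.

1, 2, 4

1 → match
2 → match
3 → no match — must end with 'yy'
4 → match
5 → no match
6 → no match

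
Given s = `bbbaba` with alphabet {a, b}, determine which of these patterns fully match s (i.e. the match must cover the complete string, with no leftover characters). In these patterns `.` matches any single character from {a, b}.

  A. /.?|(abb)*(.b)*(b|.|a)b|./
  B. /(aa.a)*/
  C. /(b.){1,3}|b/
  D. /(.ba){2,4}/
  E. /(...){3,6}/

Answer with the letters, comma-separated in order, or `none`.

C

A → no match
B → no match
C → match
D → no match
E → no match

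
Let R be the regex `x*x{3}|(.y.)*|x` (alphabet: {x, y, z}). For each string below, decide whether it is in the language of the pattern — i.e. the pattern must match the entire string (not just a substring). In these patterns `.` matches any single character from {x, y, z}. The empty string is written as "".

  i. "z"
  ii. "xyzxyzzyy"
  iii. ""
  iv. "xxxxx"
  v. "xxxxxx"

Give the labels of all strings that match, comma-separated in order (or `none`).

ii, iii, iv, v

i → no match
ii → match
iii → match
iv → match
v → match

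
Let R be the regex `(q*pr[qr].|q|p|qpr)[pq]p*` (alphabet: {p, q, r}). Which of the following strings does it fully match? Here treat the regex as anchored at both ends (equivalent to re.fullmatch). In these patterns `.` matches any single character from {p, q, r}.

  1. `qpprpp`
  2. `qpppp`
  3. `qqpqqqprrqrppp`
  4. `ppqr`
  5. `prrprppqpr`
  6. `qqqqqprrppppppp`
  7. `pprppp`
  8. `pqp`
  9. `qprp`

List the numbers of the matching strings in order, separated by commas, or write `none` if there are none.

1. `qpprpp` → no match
2. `qpppp` → match
3 → no match
4. `ppqr` → no match
5. `prrprppqpr` → no match
6 → match
7. `pprppp` → no match
8. `pqp` → match
9. `qprp` → match

2, 6, 8, 9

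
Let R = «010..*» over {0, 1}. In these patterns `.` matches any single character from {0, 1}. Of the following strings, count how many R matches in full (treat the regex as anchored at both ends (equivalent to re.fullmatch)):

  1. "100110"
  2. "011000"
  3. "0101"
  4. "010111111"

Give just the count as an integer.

2

1 → no match — must start with "010"
2 → no match — must start with "010"
3 → match
4 → match
Total matched: 2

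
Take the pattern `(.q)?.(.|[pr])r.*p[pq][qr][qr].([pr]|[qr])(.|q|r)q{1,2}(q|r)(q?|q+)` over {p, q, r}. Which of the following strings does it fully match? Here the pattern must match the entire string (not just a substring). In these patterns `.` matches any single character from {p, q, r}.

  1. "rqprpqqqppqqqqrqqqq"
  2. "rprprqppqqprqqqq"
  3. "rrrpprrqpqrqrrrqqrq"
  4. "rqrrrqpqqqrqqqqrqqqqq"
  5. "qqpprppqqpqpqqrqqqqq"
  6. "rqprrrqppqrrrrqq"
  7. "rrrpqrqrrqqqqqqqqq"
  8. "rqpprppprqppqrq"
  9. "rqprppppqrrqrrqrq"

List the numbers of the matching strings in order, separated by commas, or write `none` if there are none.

1 → no match
2 → match
3 → match
4 → match
5 → match
6 → match
7 → match
8 → no match
9 → no match

2, 3, 4, 5, 6, 7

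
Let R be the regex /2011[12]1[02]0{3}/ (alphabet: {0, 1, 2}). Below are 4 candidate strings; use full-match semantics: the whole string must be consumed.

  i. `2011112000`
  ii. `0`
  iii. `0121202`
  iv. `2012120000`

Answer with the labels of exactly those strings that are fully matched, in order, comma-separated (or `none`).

i. `2011112000` → match
ii. `0` → no match — must start with `2011`
iii. `0121202` → no match — must start with `2011`
iv. `2012120000` → no match — must start with `2011`

i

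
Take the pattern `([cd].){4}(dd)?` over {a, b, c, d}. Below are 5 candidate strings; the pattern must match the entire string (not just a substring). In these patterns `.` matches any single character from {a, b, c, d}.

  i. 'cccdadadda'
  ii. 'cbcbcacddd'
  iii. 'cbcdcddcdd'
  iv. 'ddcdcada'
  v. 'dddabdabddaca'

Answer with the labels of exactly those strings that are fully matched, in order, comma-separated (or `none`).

ii, iii, iv

i. 'cccdadadda' → no match
ii. 'cbcbcacddd' → match
iii. 'cbcdcddcdd' → match
iv. 'ddcdcada' → match
v → no match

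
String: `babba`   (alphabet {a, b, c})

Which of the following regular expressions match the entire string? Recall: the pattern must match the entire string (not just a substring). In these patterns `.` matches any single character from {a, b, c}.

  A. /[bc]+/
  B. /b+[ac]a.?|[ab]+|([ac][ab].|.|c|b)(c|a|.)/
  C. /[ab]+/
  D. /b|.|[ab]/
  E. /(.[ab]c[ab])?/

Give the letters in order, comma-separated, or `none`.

A → no match
B → match
C → match
D → no match
E → no match

B, C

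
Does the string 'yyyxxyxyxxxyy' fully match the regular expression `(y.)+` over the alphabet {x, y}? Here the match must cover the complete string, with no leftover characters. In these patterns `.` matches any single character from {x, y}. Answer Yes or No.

No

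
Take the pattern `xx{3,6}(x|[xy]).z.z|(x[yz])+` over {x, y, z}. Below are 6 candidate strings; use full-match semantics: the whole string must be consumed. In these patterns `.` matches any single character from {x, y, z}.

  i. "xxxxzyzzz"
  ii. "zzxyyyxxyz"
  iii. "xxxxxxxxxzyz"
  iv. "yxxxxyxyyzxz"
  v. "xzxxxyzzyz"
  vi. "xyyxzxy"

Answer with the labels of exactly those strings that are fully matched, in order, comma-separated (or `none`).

i. "xxxxzyzzz" → no match
ii. "zzxyyyxxyz" → no match
iii. "xxxxxxxxxzyz" → match
iv. "yxxxxyxyyzxz" → no match
v. "xzxxxyzzyz" → no match
vi. "xyyxzxy" → no match

iii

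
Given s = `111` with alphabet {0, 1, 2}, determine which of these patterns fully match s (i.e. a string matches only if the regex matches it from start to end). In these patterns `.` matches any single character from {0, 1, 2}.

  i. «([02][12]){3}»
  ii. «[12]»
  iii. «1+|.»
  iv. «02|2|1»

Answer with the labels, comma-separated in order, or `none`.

iii

i → no match
ii → no match
iii → match
iv → no match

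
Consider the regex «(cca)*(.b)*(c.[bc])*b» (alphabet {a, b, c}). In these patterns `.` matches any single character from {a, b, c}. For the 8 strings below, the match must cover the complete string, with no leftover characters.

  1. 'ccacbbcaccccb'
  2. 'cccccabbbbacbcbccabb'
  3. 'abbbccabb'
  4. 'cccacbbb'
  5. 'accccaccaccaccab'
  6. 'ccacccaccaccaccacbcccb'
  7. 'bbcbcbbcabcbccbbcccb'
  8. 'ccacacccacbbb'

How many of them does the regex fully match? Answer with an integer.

1 → match
2 → no match
3. 'abbbccabb' → no match
4. 'cccacbbb' → no match
5 → no match
6 → no match
7 → match
8 → no match
Total matched: 2

2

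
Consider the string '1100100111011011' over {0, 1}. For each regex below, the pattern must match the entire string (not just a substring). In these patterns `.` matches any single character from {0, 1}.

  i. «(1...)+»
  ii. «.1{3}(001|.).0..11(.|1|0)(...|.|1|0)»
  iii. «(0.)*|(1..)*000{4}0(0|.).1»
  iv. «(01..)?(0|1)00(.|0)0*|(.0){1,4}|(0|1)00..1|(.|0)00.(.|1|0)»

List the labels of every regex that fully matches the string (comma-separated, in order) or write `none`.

i → match
ii → no match
iii → no match
iv → no match

i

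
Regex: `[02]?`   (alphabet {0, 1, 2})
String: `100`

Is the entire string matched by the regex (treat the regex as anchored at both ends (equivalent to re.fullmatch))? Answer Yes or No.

No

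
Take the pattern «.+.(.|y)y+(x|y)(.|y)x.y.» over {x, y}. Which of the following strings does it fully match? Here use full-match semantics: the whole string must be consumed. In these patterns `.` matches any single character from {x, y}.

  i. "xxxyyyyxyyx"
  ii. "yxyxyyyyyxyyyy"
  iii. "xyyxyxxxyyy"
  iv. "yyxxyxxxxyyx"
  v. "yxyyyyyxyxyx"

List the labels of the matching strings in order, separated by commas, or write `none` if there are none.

i, iii

i. "xxxyyyyxyyx" → match
ii → no match
iii. "xyyxyxxxyyy" → match
iv. "yyxxyxxxxyyx" → no match
v. "yxyyyyyxyxyx" → no match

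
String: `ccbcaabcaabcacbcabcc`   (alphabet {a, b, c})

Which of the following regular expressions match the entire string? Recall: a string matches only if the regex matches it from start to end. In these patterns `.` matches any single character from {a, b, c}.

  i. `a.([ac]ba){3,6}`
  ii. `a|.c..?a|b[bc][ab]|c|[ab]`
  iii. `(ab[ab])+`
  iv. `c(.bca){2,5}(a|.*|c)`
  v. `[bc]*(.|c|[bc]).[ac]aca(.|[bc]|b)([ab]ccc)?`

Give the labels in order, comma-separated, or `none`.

i → no match — must start with `a`
ii → no match
iii → no match — must start with `ab`
iv → match
v → no match

iv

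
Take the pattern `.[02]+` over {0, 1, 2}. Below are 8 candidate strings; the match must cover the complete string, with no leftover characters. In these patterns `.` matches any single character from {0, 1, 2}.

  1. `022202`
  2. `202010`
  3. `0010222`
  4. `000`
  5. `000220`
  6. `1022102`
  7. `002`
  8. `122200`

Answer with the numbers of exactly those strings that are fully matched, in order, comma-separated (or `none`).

1, 4, 5, 7, 8

1 → match
2 → no match
3 → no match
4 → match
5 → match
6 → no match
7 → match
8 → match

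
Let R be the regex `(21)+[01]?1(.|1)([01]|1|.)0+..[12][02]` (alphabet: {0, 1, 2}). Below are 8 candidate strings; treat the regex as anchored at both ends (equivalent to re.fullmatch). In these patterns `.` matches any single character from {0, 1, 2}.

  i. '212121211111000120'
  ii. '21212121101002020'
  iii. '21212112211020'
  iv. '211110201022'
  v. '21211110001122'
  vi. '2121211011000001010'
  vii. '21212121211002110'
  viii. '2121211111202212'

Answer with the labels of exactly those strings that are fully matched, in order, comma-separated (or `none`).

i → match
ii → match
iii → no match
iv → no match
v → match
vi → no match
vii → no match
viii → no match

i, ii, v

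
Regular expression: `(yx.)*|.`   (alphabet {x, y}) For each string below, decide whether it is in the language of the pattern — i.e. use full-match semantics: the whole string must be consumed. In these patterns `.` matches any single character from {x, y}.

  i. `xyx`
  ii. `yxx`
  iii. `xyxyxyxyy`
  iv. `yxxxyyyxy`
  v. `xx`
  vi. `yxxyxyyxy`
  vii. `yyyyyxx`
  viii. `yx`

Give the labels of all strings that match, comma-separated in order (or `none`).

ii, vi

i → no match
ii → match
iii → no match
iv → no match
v → no match
vi → match
vii → no match
viii → no match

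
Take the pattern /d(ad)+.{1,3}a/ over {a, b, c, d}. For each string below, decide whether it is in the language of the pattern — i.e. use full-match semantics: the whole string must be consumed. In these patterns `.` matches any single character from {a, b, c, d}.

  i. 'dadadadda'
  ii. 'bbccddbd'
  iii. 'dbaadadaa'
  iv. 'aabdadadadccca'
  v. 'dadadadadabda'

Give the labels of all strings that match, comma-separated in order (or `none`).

i, v

i → match
ii → no match — must start with 'dad'
iii → no match — must start with 'dad'
iv → no match — must start with 'dad'
v → match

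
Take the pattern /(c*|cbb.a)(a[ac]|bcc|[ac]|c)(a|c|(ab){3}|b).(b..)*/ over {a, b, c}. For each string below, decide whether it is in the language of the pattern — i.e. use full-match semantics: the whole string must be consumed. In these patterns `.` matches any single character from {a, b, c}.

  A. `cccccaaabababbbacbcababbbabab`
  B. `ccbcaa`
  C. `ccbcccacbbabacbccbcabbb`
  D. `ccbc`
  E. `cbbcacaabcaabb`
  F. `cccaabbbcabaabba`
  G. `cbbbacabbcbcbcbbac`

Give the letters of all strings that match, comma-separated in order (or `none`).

A → match
B. `ccbcaa` → no match
C → no match
D. `ccbc` → match
E → no match
F → match
G → no match

A, D, F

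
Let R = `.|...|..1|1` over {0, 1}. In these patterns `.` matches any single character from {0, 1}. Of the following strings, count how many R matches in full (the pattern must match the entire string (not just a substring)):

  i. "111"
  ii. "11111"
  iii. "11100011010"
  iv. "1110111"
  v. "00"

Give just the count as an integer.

i → match
ii → no match
iii → no match
iv → no match
v → no match
Total matched: 1

1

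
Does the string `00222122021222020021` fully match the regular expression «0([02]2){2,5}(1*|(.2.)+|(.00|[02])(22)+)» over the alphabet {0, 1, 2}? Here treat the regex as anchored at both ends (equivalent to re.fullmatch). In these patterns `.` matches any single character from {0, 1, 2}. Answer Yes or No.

Yes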